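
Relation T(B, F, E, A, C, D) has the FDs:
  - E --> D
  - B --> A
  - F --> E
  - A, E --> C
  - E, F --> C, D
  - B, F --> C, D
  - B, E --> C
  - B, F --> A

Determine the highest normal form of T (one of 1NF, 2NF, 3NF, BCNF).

1NF

Candidate key: {B, F}. Prime attributes: {B, F}.
For E --> D we have {E}⁺ = {D, E}; {E} is not a superkey, so BCNF fails.
Because {D} is non-prime and the left side of E --> D is not a superkey, the relation is not in 3NF.
{B} is a proper subset of the key {B, F}, and {B}⁺ contains the non-prime attribute {A} — a partial dependency, so 2NF is violated.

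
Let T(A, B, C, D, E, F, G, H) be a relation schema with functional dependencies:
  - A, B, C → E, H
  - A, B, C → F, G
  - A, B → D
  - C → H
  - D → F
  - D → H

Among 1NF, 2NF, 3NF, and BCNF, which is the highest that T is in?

1NF

Candidate key: {A, B, C}. Prime attributes: {A, B, C}.
A, B → D breaks BCNF: {A, B}⁺ = {A, B, D, F, H}, so {A, B} is not a superkey.
A, B → D determines the non-prime attribute {D} from a non-superkey — 3NF is violated.
{C} is a proper subset of the key {A, B, C}, and {C}⁺ contains the non-prime attribute {H} — a partial dependency, so 2NF is violated.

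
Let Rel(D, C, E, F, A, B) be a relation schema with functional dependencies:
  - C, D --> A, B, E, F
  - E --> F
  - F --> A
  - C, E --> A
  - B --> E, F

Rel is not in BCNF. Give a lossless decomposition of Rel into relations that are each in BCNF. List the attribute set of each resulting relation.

{A, F}; {B, C, D}; {B, E}; {E, F}

Candidate key of the original relation: {C, D}.
Within {A, B, C, D, E, F}: {E}⁺ ∩ {A, B, C, D, E, F} = {A, E, F}, not the whole set, so E --> A, F violates BCNF; decompose into {A, E, F} and {B, C, D, E}.
Within {A, E, F}: {F}⁺ ∩ {A, E, F} = {A, F}, not the whole set, so F --> A violates BCNF; decompose into {A, F} and {E, F}.
{A, F} has no BCNF violation.
{E, F} has no BCNF violation.
Within {B, C, D, E}: {B}⁺ ∩ {B, C, D, E} = {B, E}, not the whole set, so B --> E violates BCNF; decompose into {B, E} and {B, C, D}.
{B, E} has no BCNF violation.
{B, C, D} has no BCNF violation.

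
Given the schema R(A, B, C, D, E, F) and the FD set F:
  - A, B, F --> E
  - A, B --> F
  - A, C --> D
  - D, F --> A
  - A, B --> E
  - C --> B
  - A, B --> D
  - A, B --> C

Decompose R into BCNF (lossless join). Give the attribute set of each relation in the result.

Candidate keys of the original relation: {A, B}, {A, C}, {B, D, F}, {C, D, F}.
{A, B, C, D, E, F}: {D, F} determines {A, D, F} here but is not a superkey — split on D, F --> A, giving {A, D, F} and {B, C, D, E, F}.
{A, D, F} has no BCNF violation.
{B, C, D, E, F}: {C} determines {B, C} here but is not a superkey — split on C --> B, giving {B, C} and {C, D, E, F}.
{B, C} has no BCNF violation.
{C, D, E, F} has no BCNF violation.

{A, D, F}; {B, C}; {C, D, E, F}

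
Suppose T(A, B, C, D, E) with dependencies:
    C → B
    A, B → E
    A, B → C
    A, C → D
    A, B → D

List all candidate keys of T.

No FD produces {A}, so it must be in every candidate key.
Closure of {A, B} is {A, B, C, D, E}, the whole schema; {A, B} is a candidate key.
Closure of {A, C} is {A, B, C, D, E}, the whole schema; {A, C} is a candidate key.
Any other superkey properly contains one of these, so there are no further candidate keys.

{A, B}, {A, C}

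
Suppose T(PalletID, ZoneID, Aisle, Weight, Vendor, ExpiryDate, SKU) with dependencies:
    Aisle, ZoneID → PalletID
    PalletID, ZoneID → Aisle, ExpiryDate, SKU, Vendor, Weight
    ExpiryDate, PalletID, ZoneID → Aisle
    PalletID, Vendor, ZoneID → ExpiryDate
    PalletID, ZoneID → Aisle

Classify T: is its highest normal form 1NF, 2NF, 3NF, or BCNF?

Candidate keys: {Aisle, ZoneID}, {PalletID, ZoneID}. Prime attributes: {Aisle, PalletID, ZoneID}.
Every FD has a superkey on the left, so the relation is in BCNF.

BCNF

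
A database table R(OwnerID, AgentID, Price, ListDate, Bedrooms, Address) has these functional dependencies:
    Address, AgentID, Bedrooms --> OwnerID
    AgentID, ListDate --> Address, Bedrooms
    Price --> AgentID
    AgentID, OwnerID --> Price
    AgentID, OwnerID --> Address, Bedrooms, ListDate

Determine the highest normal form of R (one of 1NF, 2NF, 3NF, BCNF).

3NF

Candidate keys: {Address, AgentID, Bedrooms}, {Address, Bedrooms, Price}, {AgentID, ListDate}, {AgentID, OwnerID}, {ListDate, Price}, {OwnerID, Price}. Prime attributes: {Address, AgentID, Bedrooms, ListDate, OwnerID, Price}.
Price --> AgentID: {Price}⁺ = {AgentID, Price}, which is not all of the attributes, so the left side is not a superkey — BCNF is violated.
Its right-hand attributes {AgentID} are all prime, as are those of every other non-superkey FD — the relation is in 3NF.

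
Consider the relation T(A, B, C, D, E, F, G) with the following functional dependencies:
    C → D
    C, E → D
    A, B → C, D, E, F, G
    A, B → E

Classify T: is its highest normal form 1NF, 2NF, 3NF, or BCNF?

2NF

Candidate key: {A, B}. Prime attributes: {A, B}.
For C → D we have {C}⁺ = {C, D}; {C} is not a superkey, so BCNF fails.
C → D determines the non-prime attribute {D} from a non-superkey — 3NF is violated.
No proper subset of a key has a non-prime attribute in its closure, so there is no partial dependency; 2NF holds.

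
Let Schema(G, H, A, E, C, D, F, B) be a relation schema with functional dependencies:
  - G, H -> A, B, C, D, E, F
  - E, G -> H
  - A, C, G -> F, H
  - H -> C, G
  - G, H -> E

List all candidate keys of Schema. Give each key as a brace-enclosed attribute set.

{A, C, G}, {E, G}, {H}

{H}⁺ = {A, B, C, D, E, F, G, H} — all of the relation — so {H} is a candidate key.
{E, G}⁺ = {A, B, C, D, E, F, G, H} — all of the relation — so {E, G} is a candidate key.
{A, C, G}⁺ = {A, B, C, D, E, F, G, H} — all of the relation — so {A, C, G} is a candidate key.
Any other superkey properly contains one of these, so there are no further candidate keys.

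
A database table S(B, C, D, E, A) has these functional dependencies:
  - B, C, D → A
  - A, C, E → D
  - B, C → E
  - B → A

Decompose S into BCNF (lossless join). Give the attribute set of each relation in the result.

Candidate key of the original relation: {B, C}.
Within {A, B, C, D, E}: {A, C, E}⁺ ∩ {A, B, C, D, E} = {A, C, D, E}, not the whole set, so A, C, E → D violates BCNF; decompose into {A, C, D, E} and {A, B, C, E}.
{A, C, D, E} has no BCNF violation.
Within {A, B, C, E}: {B}⁺ ∩ {A, B, C, E} = {A, B}, not the whole set, so B → A violates BCNF; decompose into {A, B} and {B, C, E}.
{A, B} has no BCNF violation.
{B, C, E} has no BCNF violation.

{A, B}; {A, C, D, E}; {B, C, E}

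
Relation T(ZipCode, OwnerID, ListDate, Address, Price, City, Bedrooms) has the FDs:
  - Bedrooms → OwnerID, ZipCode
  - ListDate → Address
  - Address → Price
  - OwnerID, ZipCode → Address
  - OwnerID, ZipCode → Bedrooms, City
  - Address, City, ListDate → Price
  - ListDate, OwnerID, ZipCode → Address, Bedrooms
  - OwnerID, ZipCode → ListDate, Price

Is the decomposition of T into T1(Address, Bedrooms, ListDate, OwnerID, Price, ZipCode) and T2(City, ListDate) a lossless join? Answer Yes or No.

No

The shared attributes are {ListDate} and {ListDate}⁺ = {Address, ListDate, Price}.
T1 ⊄ {Address, ListDate, Price} and T2 ⊄ {Address, ListDate, Price}, so the split is lossy.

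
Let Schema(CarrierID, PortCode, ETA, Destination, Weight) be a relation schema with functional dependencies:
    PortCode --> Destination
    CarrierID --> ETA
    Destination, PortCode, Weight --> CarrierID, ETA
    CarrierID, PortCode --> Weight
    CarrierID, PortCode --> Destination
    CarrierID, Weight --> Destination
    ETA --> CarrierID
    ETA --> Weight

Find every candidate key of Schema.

{PortCode} never appears on the right of any FD, so every key must include it.
Closure of {CarrierID, PortCode} is {CarrierID, Destination, ETA, PortCode, Weight}, the whole schema; {CarrierID, PortCode} is a candidate key.
Closure of {ETA, PortCode} is {CarrierID, Destination, ETA, PortCode, Weight}, the whole schema; {ETA, PortCode} is a candidate key.
Closure of {PortCode, Weight} is {CarrierID, Destination, ETA, PortCode, Weight}, the whole schema; {PortCode, Weight} is a candidate key.
These are minimal and exhaustive — every other superkey contains one of them.

{CarrierID, PortCode}, {ETA, PortCode}, {PortCode, Weight}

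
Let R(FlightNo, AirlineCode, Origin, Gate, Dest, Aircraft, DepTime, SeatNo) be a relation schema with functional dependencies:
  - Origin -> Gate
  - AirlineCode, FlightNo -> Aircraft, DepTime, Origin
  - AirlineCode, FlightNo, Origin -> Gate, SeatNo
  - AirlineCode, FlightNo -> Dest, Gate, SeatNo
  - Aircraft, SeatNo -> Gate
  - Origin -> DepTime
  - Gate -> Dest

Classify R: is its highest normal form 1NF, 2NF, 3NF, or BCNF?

2NF

Candidate key: {AirlineCode, FlightNo}. Prime attributes: {AirlineCode, FlightNo}.
Origin -> Gate breaks BCNF: {Origin}⁺ = {DepTime, Dest, Gate, Origin}, so {Origin} is not a superkey.
Origin -> Gate has non-prime {Gate} on the right and a non-superkey on the left, so 3NF fails.
Checking every proper subset of each key, none determines a non-prime attribute — 2NF is satisfied.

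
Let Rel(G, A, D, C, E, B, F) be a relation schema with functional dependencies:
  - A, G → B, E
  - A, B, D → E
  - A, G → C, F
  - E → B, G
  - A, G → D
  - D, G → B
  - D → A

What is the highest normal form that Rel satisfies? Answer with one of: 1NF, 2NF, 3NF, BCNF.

3NF

Candidate keys: {A, E}, {A, G}, {B, D}, {D, E}, {D, G}. Prime attributes: {A, B, D, E, G}.
For E → B, G we have {E}⁺ = {B, E, G}; {E} is not a superkey, so BCNF fails.
Its right-hand attributes {B, G} are all prime, as are those of every other non-superkey FD — the relation is in 3NF.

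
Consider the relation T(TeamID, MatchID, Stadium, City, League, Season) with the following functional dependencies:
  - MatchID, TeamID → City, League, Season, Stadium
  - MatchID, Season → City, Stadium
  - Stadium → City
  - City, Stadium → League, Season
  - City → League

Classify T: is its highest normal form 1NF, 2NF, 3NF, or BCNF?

Candidate key: {MatchID, TeamID}. Prime attributes: {MatchID, TeamID}.
MatchID, Season → City, Stadium: {MatchID, Season}⁺ = {City, League, MatchID, Season, Stadium}, which is not all of the attributes, so the left side is not a superkey — BCNF is violated.
MatchID, Season → City, Stadium determines the non-prime attributes {City, Stadium} from a non-superkey — 3NF is violated.
No proper subset of a key has a non-prime attribute in its closure, so there is no partial dependency; 2NF holds.

2NF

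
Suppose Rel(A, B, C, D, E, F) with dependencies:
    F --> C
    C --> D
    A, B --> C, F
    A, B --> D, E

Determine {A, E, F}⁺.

Start with {A, E, F}.
F --> C applies; add {C} → now {A, C, E, F}.
C --> D applies; add {D} → now {A, C, D, E, F}.
No further FD applies.

{A, C, D, E, F}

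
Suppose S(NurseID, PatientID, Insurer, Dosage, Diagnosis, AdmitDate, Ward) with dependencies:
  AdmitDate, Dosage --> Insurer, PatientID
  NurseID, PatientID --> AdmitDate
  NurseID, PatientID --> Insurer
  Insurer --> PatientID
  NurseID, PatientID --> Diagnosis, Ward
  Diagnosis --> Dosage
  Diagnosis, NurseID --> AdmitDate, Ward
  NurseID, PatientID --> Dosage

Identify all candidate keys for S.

{AdmitDate, Dosage, NurseID}, {Diagnosis, NurseID}, {Insurer, NurseID}, {NurseID, PatientID}

Attributes never on any right-hand side: {NurseID} — every candidate key must contain it.
{Diagnosis, NurseID} is a candidate key since {Diagnosis, NurseID}⁺ = {AdmitDate, Diagnosis, Dosage, Insurer, NurseID, PatientID, Ward} covers every attribute.
{Insurer, NurseID} is a candidate key since {Insurer, NurseID}⁺ = {AdmitDate, Diagnosis, Dosage, Insurer, NurseID, PatientID, Ward} covers every attribute.
{NurseID, PatientID} is a candidate key since {NurseID, PatientID}⁺ = {AdmitDate, Diagnosis, Dosage, Insurer, NurseID, PatientID, Ward} covers every attribute.
{AdmitDate, Dosage, NurseID} is a candidate key since {AdmitDate, Dosage, NurseID}⁺ = {AdmitDate, Diagnosis, Dosage, Insurer, NurseID, PatientID, Ward} covers every attribute.
These are minimal and exhaustive — every other superkey contains one of them.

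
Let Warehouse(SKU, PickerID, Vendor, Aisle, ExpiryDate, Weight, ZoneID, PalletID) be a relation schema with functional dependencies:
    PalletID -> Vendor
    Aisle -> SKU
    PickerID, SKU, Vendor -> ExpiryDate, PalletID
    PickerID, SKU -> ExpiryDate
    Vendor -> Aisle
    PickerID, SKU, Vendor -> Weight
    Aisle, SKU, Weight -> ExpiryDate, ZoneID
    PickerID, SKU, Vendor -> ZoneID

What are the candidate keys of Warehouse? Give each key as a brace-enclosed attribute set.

No FD produces {PickerID}, so it must be in every candidate key.
{PalletID, PickerID}⁺ = {Aisle, ExpiryDate, PalletID, PickerID, SKU, Vendor, Weight, ZoneID}, which is every attribute, so {PalletID, PickerID} is a candidate key.
{PickerID, Vendor}⁺ = {Aisle, ExpiryDate, PalletID, PickerID, SKU, Vendor, Weight, ZoneID}, which is every attribute, so {PickerID, Vendor} is a candidate key.
These are minimal and exhaustive — every other superkey contains one of them.

{PalletID, PickerID}, {PickerID, Vendor}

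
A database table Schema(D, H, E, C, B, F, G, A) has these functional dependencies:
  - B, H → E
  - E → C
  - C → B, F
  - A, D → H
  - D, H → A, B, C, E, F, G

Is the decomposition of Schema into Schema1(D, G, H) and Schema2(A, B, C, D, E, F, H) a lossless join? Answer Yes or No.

Common attributes: {D, H}; their closure is {A, B, C, D, E, F, G, H}.
Schema1 is contained in that closure, so Schema1 ∩ Schema2 → Schema1 holds and the join is lossless.

Yes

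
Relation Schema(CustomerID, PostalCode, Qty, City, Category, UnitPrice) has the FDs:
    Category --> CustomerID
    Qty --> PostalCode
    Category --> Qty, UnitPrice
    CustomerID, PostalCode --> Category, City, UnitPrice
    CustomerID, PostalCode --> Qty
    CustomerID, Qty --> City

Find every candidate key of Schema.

{Category}, {CustomerID, PostalCode}, {CustomerID, Qty}

{Category} is a candidate key since {Category}⁺ = {Category, City, CustomerID, PostalCode, Qty, UnitPrice} covers every attribute.
{CustomerID, PostalCode} is a candidate key since {CustomerID, PostalCode}⁺ = {Category, City, CustomerID, PostalCode, Qty, UnitPrice} covers every attribute.
{CustomerID, Qty} is a candidate key since {CustomerID, Qty}⁺ = {Category, City, CustomerID, PostalCode, Qty, UnitPrice} covers every attribute.
These are minimal and exhaustive — every other superkey contains one of them.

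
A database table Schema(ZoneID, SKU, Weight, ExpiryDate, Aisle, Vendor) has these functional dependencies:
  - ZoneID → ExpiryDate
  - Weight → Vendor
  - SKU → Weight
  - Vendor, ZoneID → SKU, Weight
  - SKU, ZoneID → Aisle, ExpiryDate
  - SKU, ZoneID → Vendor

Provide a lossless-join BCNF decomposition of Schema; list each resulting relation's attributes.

{Aisle, SKU, ZoneID}; {ExpiryDate, ZoneID}; {SKU, Weight}; {Vendor, Weight}

Candidate keys of the original relation: {SKU, ZoneID}, {Vendor, ZoneID}, {Weight, ZoneID}.
Within {Aisle, ExpiryDate, SKU, Vendor, Weight, ZoneID}: {ZoneID}⁺ ∩ {Aisle, ExpiryDate, SKU, Vendor, Weight, ZoneID} = {ExpiryDate, ZoneID}, not the whole set, so ZoneID → ExpiryDate violates BCNF; decompose into {ExpiryDate, ZoneID} and {Aisle, SKU, Vendor, Weight, ZoneID}.
{ExpiryDate, ZoneID}: every determinant is a superkey — BCNF.
Within {Aisle, SKU, Vendor, Weight, ZoneID}: {Weight}⁺ ∩ {Aisle, SKU, Vendor, Weight, ZoneID} = {Vendor, Weight}, not the whole set, so Weight → Vendor violates BCNF; decompose into {Vendor, Weight} and {Aisle, SKU, Weight, ZoneID}.
{Vendor, Weight}: every determinant is a superkey — BCNF.
Within {Aisle, SKU, Weight, ZoneID}: {SKU}⁺ ∩ {Aisle, SKU, Weight, ZoneID} = {SKU, Weight}, not the whole set, so SKU → Weight violates BCNF; decompose into {SKU, Weight} and {Aisle, SKU, ZoneID}.
{SKU, Weight}: every determinant is a superkey — BCNF.
{Aisle, SKU, ZoneID}: every determinant is a superkey — BCNF.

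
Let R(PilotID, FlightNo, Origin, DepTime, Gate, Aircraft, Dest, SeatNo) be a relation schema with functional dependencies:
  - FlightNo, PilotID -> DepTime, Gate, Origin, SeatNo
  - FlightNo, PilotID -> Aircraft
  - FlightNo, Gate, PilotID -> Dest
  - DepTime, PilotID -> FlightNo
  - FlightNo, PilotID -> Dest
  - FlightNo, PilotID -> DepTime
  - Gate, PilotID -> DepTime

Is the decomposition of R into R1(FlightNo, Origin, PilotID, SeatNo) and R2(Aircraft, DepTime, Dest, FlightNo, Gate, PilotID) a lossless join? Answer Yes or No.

Yes

The shared attributes are {FlightNo, PilotID} and {FlightNo, PilotID}⁺ = {Aircraft, DepTime, Dest, FlightNo, Gate, Origin, PilotID, SeatNo}.
R1 is contained in that closure, so R1 ∩ R2 -> R1 holds and the join is lossless.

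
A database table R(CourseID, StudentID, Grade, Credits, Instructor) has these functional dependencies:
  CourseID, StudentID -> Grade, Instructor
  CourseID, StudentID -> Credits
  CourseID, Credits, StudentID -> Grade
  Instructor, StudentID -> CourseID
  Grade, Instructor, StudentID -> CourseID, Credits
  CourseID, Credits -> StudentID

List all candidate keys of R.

{CourseID, Credits}, {CourseID, StudentID}, {Instructor, StudentID}

{CourseID, Credits}⁺ = {CourseID, Credits, Grade, Instructor, StudentID} — all of the relation — so {CourseID, Credits} is a candidate key.
{CourseID, StudentID}⁺ = {CourseID, Credits, Grade, Instructor, StudentID} — all of the relation — so {CourseID, StudentID} is a candidate key.
{Instructor, StudentID}⁺ = {CourseID, Credits, Grade, Instructor, StudentID} — all of the relation — so {Instructor, StudentID} is a candidate key.
No proper subset of any of these is a key, and no other minimal superkey exists.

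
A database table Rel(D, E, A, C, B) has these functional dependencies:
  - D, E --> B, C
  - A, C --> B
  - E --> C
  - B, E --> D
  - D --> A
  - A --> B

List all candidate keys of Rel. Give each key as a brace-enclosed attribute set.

{A, E}, {B, E}, {D, E}

{E} never appears on the right of any FD, so every key must include it.
{A, E} is a candidate key since {A, E}⁺ = {A, B, C, D, E} covers every attribute.
{B, E} is a candidate key since {B, E}⁺ = {A, B, C, D, E} covers every attribute.
{D, E} is a candidate key since {D, E}⁺ = {A, B, C, D, E} covers every attribute.
No proper subset of any of these is a key, and no other minimal superkey exists.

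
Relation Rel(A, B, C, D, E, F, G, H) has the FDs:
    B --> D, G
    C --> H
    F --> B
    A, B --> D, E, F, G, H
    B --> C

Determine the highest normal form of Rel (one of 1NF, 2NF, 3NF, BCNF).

Candidate keys: {A, B}, {A, F}. Prime attributes: {A, B, F}.
For B --> D, G we have {B}⁺ = {B, C, D, G, H}; {B} is not a superkey, so BCNF fails.
Because {D, G} are non-prime and the left side of B --> D, G is not a superkey, the relation is not in 3NF.
Since {B} ⊂ {A, B} and {B}⁺ ⊇ {C, D, G, H} with {C, D, G, H} non-prime, there is a partial dependency; 2NF fails.

1NF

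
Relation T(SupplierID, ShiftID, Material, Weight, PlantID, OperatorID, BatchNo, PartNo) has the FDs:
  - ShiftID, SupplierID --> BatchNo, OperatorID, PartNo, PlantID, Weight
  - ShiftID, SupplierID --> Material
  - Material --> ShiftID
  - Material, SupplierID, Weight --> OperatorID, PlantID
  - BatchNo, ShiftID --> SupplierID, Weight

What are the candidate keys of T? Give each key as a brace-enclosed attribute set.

{BatchNo, Material}, {BatchNo, ShiftID}, {Material, SupplierID}, {ShiftID, SupplierID}

{BatchNo, Material}⁺ = {BatchNo, Material, OperatorID, PartNo, PlantID, ShiftID, SupplierID, Weight}, which is every attribute, so {BatchNo, Material} is a candidate key.
{BatchNo, ShiftID}⁺ = {BatchNo, Material, OperatorID, PartNo, PlantID, ShiftID, SupplierID, Weight}, which is every attribute, so {BatchNo, ShiftID} is a candidate key.
{Material, SupplierID}⁺ = {BatchNo, Material, OperatorID, PartNo, PlantID, ShiftID, SupplierID, Weight}, which is every attribute, so {Material, SupplierID} is a candidate key.
{ShiftID, SupplierID}⁺ = {BatchNo, Material, OperatorID, PartNo, PlantID, ShiftID, SupplierID, Weight}, which is every attribute, so {ShiftID, SupplierID} is a candidate key.
No proper subset of any of these is a key, and no other minimal superkey exists.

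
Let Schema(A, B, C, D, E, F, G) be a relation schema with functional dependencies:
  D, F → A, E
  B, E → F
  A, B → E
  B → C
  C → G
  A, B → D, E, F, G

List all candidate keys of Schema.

{B} never appears on the right of any FD, so every key must include it.
{A, B} is a candidate key since {A, B}⁺ = {A, B, C, D, E, F, G} covers every attribute.
{B, D, E} is a candidate key since {B, D, E}⁺ = {A, B, C, D, E, F, G} covers every attribute.
{B, D, F} is a candidate key since {B, D, F}⁺ = {A, B, C, D, E, F, G} covers every attribute.
No proper subset of any of these is a key, and no other minimal superkey exists.

{A, B}, {B, D, E}, {B, D, F}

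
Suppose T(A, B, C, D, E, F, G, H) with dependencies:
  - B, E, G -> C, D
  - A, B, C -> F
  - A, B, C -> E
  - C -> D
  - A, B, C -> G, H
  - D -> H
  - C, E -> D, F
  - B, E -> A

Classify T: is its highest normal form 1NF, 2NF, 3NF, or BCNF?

1NF

Candidate keys: {A, B, C}, {B, C, E}, {B, E, G}. Prime attributes: {A, B, C, E, G}.
C -> D breaks BCNF: {C}⁺ = {C, D, H}, so {C} is not a superkey.
C -> D determines the non-prime attribute {D} from a non-superkey — 3NF is violated.
{C} is a proper subset of the key {A, B, C}, and {C}⁺ contains the non-prime attributes {D, H} — a partial dependency, so 2NF is violated.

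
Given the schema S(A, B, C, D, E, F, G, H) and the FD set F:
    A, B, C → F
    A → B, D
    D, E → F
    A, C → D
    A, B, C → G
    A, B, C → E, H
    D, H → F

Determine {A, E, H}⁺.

Start with {A, E, H}.
A → B, D applies; add {B, D} → now {A, B, D, E, H}.
D, E → F applies; add {F} → now {A, B, D, E, F, H}.
No further FD applies.

{A, B, D, E, F, H}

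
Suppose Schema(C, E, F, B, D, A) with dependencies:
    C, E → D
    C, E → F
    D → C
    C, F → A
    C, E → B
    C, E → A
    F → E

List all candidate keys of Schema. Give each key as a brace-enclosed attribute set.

{C, E}, {C, F}, {D, E}, {D, F}

{C, E}⁺ = {A, B, C, D, E, F}, which is every attribute, so {C, E} is a candidate key.
{C, F}⁺ = {A, B, C, D, E, F}, which is every attribute, so {C, F} is a candidate key.
{D, E}⁺ = {A, B, C, D, E, F}, which is every attribute, so {D, E} is a candidate key.
{D, F}⁺ = {A, B, C, D, E, F}, which is every attribute, so {D, F} is a candidate key.
No proper subset of any of these is a key, and no other minimal superkey exists.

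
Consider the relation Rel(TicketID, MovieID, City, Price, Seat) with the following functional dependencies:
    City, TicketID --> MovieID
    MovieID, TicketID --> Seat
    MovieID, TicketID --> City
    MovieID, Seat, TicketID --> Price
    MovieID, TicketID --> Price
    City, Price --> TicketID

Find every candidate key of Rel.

{City, Price}, {City, TicketID}, {MovieID, TicketID}

{City, Price}⁺ = {City, MovieID, Price, Seat, TicketID} — all of the relation — so {City, Price} is a candidate key.
{City, TicketID}⁺ = {City, MovieID, Price, Seat, TicketID} — all of the relation — so {City, TicketID} is a candidate key.
{MovieID, TicketID}⁺ = {City, MovieID, Price, Seat, TicketID} — all of the relation — so {MovieID, TicketID} is a candidate key.
Any other superkey properly contains one of these, so there are no further candidate keys.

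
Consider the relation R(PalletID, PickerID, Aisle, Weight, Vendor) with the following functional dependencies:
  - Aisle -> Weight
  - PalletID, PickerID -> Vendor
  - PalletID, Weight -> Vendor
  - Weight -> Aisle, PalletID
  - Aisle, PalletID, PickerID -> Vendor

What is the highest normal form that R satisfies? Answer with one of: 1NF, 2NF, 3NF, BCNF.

1NF

Candidate keys: {Aisle, PickerID}, {PickerID, Weight}. Prime attributes: {Aisle, PickerID, Weight}.
Aisle -> Weight: {Aisle}⁺ = {Aisle, PalletID, Vendor, Weight}, which is not all of the attributes, so the left side is not a superkey — BCNF is violated.
PalletID, PickerID -> Vendor determines the non-prime attribute {Vendor} from a non-superkey — 3NF is violated.
The proper key subset {Aisle} of {Aisle, PickerID} determines non-prime {PalletID, Vendor}, so the relation is not even in 2NF.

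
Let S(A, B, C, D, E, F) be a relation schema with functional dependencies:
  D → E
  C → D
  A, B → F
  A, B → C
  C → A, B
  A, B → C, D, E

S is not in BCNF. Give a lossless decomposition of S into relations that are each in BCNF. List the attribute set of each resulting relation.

{A, B, C, D, F}; {D, E}

Candidate keys of the original relation: {A, B}, {C}.
{A, B, C, D, E, F}: {D} determines {D, E} here but is not a superkey — split on D → E, giving {D, E} and {A, B, C, D, F}.
{D, E} has no BCNF violation.
{A, B, C, D, F} has no BCNF violation.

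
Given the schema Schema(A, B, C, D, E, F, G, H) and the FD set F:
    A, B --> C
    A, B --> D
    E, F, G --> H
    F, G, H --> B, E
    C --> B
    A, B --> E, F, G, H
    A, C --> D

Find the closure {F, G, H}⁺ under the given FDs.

Start with {F, G, H}.
F, G, H --> B, E applies; add {B, E} → now {B, E, F, G, H}.
No further FD applies.

{B, E, F, G, H}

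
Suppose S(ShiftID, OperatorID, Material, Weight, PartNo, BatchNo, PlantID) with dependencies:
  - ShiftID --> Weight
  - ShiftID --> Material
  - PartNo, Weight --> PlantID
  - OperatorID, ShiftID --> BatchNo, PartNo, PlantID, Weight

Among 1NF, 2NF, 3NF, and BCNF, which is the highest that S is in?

Candidate key: {OperatorID, ShiftID}. Prime attributes: {OperatorID, ShiftID}.
ShiftID --> Weight breaks BCNF: {ShiftID}⁺ = {Material, ShiftID, Weight}, so {ShiftID} is not a superkey.
ShiftID --> Weight has non-prime {Weight} on the right and a non-superkey on the left, so 3NF fails.
{ShiftID} is a proper subset of the key {OperatorID, ShiftID}, and {ShiftID}⁺ contains the non-prime attributes {Material, Weight} — a partial dependency, so 2NF is violated.

1NF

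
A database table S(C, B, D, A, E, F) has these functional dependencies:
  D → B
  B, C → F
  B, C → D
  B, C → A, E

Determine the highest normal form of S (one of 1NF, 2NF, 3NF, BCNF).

Candidate keys: {B, C}, {C, D}. Prime attributes: {B, C, D}.
For D → B we have {D}⁺ = {B, D}; {D} is not a superkey, so BCNF fails.
But every attribute on its right side ({B}) is prime, and the same holds for every other non-superkey FD, so 3NF still holds.

3NF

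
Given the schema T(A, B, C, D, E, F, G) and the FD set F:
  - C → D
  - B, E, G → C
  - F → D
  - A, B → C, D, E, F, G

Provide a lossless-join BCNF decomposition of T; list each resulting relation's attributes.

{A, B, E, F, G}; {B, C, E, G}; {C, D}

Candidate key of the original relation: {A, B}.
{A, B, C, D, E, F, G}: {C} determines {C, D} here but is not a superkey — split on C → D, giving {C, D} and {A, B, C, E, F, G}.
{C, D} is in BCNF.
{A, B, C, E, F, G}: {B, E, G} determines {B, C, E, G} here but is not a superkey — split on B, E, G → C, giving {B, C, E, G} and {A, B, E, F, G}.
{B, C, E, G} is in BCNF.
{A, B, E, F, G} is in BCNF.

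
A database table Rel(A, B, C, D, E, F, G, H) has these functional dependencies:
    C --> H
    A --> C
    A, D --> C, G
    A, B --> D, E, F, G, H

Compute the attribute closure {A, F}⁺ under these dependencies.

{A, C, F, H}

Start with {A, F}.
A --> C applies; add {C} → now {A, C, F}.
C --> H applies; add {H} → now {A, C, F, H}.
No further FD applies.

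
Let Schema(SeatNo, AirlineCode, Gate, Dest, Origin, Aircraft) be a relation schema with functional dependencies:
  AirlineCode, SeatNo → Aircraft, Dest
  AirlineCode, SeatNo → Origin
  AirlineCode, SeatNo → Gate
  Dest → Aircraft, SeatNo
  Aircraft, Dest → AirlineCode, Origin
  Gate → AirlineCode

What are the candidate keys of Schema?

{Dest} is a candidate key since {Dest}⁺ = {Aircraft, AirlineCode, Dest, Gate, Origin, SeatNo} covers every attribute.
{AirlineCode, SeatNo} is a candidate key since {AirlineCode, SeatNo}⁺ = {Aircraft, AirlineCode, Dest, Gate, Origin, SeatNo} covers every attribute.
{Gate, SeatNo} is a candidate key since {Gate, SeatNo}⁺ = {Aircraft, AirlineCode, Dest, Gate, Origin, SeatNo} covers every attribute.
These are minimal and exhaustive — every other superkey contains one of them.

{AirlineCode, SeatNo}, {Dest}, {Gate, SeatNo}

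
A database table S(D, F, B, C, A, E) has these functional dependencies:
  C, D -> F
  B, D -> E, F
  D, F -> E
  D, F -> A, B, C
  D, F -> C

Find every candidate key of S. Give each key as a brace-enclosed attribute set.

No FD produces {D}, so it must be in every candidate key.
{B, D}⁺ = {A, B, C, D, E, F} — all of the relation — so {B, D} is a candidate key.
{C, D}⁺ = {A, B, C, D, E, F} — all of the relation — so {C, D} is a candidate key.
{D, F}⁺ = {A, B, C, D, E, F} — all of the relation — so {D, F} is a candidate key.
No proper subset of any of these is a key, and no other minimal superkey exists.

{B, D}, {C, D}, {D, F}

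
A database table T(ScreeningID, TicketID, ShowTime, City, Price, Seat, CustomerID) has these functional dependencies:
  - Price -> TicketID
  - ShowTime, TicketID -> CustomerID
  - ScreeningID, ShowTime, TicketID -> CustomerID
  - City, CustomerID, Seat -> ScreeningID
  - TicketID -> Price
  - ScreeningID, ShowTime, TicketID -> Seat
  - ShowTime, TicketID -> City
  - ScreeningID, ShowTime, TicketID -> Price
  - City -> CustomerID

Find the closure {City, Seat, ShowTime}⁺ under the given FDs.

{City, CustomerID, ScreeningID, Seat, ShowTime}

Start with {City, Seat, ShowTime}.
City -> CustomerID applies; add {CustomerID} → now {City, CustomerID, Seat, ShowTime}.
City, CustomerID, Seat -> ScreeningID applies; add {ScreeningID} → now {City, CustomerID, ScreeningID, Seat, ShowTime}.
No further FD applies.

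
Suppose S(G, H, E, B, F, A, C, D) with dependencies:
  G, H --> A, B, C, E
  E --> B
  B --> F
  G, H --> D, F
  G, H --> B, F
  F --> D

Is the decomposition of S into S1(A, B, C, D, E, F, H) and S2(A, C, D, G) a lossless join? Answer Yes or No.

The shared attributes are {A, C, D} and {A, C, D}⁺ = {A, C, D}.
Neither S1 nor S2 is contained in that closure, so the decomposition is lossy.

No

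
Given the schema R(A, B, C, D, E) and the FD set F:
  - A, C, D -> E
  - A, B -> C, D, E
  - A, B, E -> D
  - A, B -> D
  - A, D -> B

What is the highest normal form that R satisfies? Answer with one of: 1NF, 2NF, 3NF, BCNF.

BCNF

Candidate keys: {A, B}, {A, D}. Prime attributes: {A, B, D}.
Each dependency's left side is a superkey — BCNF holds.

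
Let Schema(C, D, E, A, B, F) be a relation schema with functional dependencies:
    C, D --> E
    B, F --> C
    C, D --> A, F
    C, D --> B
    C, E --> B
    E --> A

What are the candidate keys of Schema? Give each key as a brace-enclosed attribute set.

{B, D, F}, {C, D}

No FD produces {D}, so it must be in every candidate key.
{C, D}⁺ = {A, B, C, D, E, F}, which is every attribute, so {C, D} is a candidate key.
{B, D, F}⁺ = {A, B, C, D, E, F}, which is every attribute, so {B, D, F} is a candidate key.
No proper subset of any of these is a key, and no other minimal superkey exists.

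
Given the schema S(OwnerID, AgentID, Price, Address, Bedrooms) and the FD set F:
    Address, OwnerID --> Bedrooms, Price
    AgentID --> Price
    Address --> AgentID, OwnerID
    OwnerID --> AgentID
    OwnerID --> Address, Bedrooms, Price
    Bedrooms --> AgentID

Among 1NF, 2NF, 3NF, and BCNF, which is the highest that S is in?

2NF

Candidate keys: {Address}, {OwnerID}. Prime attributes: {Address, OwnerID}.
AgentID --> Price breaks BCNF: {AgentID}⁺ = {AgentID, Price}, so {AgentID} is not a superkey.
Because {Price} is non-prime and the left side of AgentID --> Price is not a superkey, the relation is not in 3NF.
All keys have size 1, which rules out partial dependencies — 2NF is satisfied.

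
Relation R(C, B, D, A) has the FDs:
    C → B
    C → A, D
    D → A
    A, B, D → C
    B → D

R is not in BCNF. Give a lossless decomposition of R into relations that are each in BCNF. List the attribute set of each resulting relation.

Candidate keys of the original relation: {B}, {C}.
In {A, B, C, D}, {D} is not a superkey ({D}⁺ restricted to this set is {A, D}), so split on D → A into {A, D} and {B, C, D}.
{A, D} has no BCNF violation.
{B, C, D} has no BCNF violation.

{A, D}; {B, C, D}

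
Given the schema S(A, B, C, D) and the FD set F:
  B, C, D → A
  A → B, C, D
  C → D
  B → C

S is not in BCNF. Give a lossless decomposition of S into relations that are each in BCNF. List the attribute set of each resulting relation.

Candidate keys of the original relation: {A}, {B}.
Within {A, B, C, D}: {C}⁺ ∩ {A, B, C, D} = {C, D}, not the whole set, so C → D violates BCNF; decompose into {C, D} and {A, B, C}.
{C, D} is in BCNF.
{A, B, C} is in BCNF.

{A, B, C}; {C, D}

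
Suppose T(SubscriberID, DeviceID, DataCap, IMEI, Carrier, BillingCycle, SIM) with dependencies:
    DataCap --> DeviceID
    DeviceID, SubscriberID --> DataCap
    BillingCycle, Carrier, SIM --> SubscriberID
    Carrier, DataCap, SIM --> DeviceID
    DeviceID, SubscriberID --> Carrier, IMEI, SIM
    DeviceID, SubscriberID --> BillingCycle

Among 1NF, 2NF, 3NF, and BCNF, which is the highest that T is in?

3NF

Candidate keys: {BillingCycle, Carrier, DataCap, SIM}, {BillingCycle, Carrier, DeviceID, SIM}, {DataCap, SubscriberID}, {DeviceID, SubscriberID}. Prime attributes: {BillingCycle, Carrier, DataCap, DeviceID, SIM, SubscriberID}.
DataCap --> DeviceID: {DataCap}⁺ = {DataCap, DeviceID}, which is not all of the attributes, so the left side is not a superkey — BCNF is violated.
But every attribute on its right side ({DeviceID}) is prime, and the same holds for every other non-superkey FD, so 3NF still holds.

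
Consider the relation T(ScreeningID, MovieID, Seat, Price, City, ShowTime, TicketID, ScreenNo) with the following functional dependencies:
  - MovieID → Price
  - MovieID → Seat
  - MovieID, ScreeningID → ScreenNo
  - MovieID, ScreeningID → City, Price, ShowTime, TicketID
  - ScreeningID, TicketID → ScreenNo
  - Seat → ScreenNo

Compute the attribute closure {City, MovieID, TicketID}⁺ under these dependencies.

{City, MovieID, Price, ScreenNo, Seat, TicketID}

Start with {City, MovieID, TicketID}.
MovieID → Price applies; add {Price} → now {City, MovieID, Price, TicketID}.
MovieID → Seat applies; add {Seat} → now {City, MovieID, Price, Seat, TicketID}.
Seat → ScreenNo applies; add {ScreenNo} → now {City, MovieID, Price, ScreenNo, Seat, TicketID}.
No further FD applies.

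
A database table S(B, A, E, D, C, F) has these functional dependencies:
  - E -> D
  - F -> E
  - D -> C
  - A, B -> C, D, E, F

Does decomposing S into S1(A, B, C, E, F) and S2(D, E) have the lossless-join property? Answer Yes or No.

Yes

S1 ∩ S2 = {E}; its closure under F is {C, D, E}.
S2 is contained in that closure, so S1 ∩ S2 -> S2 holds and the join is lossless.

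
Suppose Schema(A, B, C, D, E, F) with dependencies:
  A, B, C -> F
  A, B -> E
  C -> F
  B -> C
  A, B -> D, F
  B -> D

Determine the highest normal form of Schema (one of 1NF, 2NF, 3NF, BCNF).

Candidate key: {A, B}. Prime attributes: {A, B}.
For C -> F we have {C}⁺ = {C, F}; {C} is not a superkey, so BCNF fails.
Because {F} is non-prime and the left side of C -> F is not a superkey, the relation is not in 3NF.
The proper key subset {B} of {A, B} determines non-prime {C, D, F}, so the relation is not even in 2NF.

1NF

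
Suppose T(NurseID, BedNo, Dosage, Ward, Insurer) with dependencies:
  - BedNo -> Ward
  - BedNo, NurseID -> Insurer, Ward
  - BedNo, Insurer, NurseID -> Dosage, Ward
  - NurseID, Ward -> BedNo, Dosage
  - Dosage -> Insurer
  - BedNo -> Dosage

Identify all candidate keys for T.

No FD produces {NurseID}, so it must be in every candidate key.
{BedNo, NurseID}⁺ = {BedNo, Dosage, Insurer, NurseID, Ward}, which is every attribute, so {BedNo, NurseID} is a candidate key.
{NurseID, Ward}⁺ = {BedNo, Dosage, Insurer, NurseID, Ward}, which is every attribute, so {NurseID, Ward} is a candidate key.
Any other superkey properly contains one of these, so there are no further candidate keys.

{BedNo, NurseID}, {NurseID, Ward}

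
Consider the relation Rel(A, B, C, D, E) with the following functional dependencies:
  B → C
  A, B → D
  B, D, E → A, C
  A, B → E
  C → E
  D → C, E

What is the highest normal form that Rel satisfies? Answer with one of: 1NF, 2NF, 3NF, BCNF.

1NF

Candidate keys: {A, B}, {B, D}. Prime attributes: {A, B, D}.
For B → C we have {B}⁺ = {B, C, E}; {B} is not a superkey, so BCNF fails.
B → C determines the non-prime attribute {C} from a non-superkey — 3NF is violated.
Since {B} ⊂ {A, B} and {B}⁺ ⊇ {C, E} with {C, E} non-prime, there is a partial dependency; 2NF fails.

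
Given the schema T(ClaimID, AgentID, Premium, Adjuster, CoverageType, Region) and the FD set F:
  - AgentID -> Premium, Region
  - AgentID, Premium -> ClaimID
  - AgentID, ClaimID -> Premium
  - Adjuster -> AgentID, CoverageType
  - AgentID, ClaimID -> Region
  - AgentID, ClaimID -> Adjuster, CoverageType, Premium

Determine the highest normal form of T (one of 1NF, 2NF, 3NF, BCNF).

BCNF

Candidate keys: {Adjuster}, {AgentID}. Prime attributes: {Adjuster, AgentID}.
Each dependency's left side is a superkey — BCNF holds.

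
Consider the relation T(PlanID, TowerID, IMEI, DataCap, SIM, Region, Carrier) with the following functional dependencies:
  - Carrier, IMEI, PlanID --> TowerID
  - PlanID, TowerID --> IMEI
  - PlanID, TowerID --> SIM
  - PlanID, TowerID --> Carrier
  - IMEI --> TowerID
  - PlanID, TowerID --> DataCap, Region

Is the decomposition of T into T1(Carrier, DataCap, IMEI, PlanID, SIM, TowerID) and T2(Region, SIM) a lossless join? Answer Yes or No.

No

The shared attributes are {SIM} and {SIM}⁺ = {SIM}.
The closure covers neither T1 nor T2 entirely; the join is not lossless.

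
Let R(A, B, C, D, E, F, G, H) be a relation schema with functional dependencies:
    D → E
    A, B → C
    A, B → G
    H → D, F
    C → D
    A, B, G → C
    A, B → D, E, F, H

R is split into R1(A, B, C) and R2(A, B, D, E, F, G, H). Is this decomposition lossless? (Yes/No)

Yes

The shared attributes are {A, B} and {A, B}⁺ = {A, B, C, D, E, F, G, H}.
Since R1 ⊆ {A, B, C, D, E, F, G, H}, the intersection is a superkey of R1; the decomposition is lossless.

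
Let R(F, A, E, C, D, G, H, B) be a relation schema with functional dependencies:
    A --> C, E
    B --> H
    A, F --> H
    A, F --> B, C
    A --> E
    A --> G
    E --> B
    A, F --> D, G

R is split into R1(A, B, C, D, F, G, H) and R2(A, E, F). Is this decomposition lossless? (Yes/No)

Yes

The shared attributes are {A, F} and {A, F}⁺ = {A, B, C, D, E, F, G, H}.
R1 is contained in that closure, so R1 ∩ R2 --> R1 holds and the join is lossless.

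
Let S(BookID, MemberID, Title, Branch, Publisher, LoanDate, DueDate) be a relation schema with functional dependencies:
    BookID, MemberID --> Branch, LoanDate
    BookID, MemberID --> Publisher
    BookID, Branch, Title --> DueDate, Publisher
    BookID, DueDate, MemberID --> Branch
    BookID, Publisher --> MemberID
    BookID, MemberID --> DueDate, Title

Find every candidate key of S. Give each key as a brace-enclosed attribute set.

{BookID, Branch, Title}, {BookID, MemberID}, {BookID, Publisher}

Attributes never on any right-hand side: {BookID} — every candidate key must contain it.
Closure of {BookID, MemberID} is {BookID, Branch, DueDate, LoanDate, MemberID, Publisher, Title}, the whole schema; {BookID, MemberID} is a candidate key.
Closure of {BookID, Publisher} is {BookID, Branch, DueDate, LoanDate, MemberID, Publisher, Title}, the whole schema; {BookID, Publisher} is a candidate key.
Closure of {BookID, Branch, Title} is {BookID, Branch, DueDate, LoanDate, MemberID, Publisher, Title}, the whole schema; {BookID, Branch, Title} is a candidate key.
Any other superkey properly contains one of these, so there are no further candidate keys.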